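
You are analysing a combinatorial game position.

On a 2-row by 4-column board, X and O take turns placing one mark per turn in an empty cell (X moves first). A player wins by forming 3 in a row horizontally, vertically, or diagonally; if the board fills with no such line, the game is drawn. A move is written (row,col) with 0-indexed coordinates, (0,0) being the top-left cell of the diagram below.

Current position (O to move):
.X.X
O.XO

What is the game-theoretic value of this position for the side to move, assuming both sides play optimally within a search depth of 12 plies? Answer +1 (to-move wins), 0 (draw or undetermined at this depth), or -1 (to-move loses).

value(.X.X/O.XO, O) = 0

p1 O@[.X.X/O.XO]: (0,0)[OX.X/O.XO]-1 (0,2)[.XOX/O.XO]+0* (1,1)[.X.X/OOXO]-1
p2 X@[.XOX/O.XO]: (0,0)[XXOX/O.XO]+0* (1,1)[.XOX/OXXO]+0
p3 O@[XXOX/O.XO]: (1,1)[XXOX/OOXO]+0*
p4 X@[XXOX/OOXO] terminal +0; root [.X.X/O.XO] d12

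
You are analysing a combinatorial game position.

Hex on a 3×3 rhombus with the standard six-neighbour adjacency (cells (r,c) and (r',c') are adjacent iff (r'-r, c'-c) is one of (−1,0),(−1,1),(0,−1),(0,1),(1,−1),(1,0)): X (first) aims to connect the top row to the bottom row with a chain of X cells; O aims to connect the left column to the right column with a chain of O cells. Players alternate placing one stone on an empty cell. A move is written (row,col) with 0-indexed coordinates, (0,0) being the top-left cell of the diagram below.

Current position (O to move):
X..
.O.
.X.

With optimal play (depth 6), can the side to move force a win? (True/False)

p1 O@[X../.O./.X.]: (0,1)[XO./.O./.X.]+1* (0,2)[X.O/.O./.X.]+1 (1,0)[X../OO./.X.]+1 (1,2)[X../.OO/.X.]+1 (2,0)[X../.O./OX.]+1 (2,2)[X../.O./.XO]+1
p2 X@[XO./.O./.X.]: (0,2)[XOX/.O./.X.]-1* (1,0)[XO./XO./.X.]-1 (1,2)[XO./.OX/.X.]-1 (2,0)[XO./.O./XX.]-1 (2,2)[XO./.O./.XX]-1
p3 O@[XOX/.O./.X.]: (1,0)[XOX/OO./.X.]-1 (1,2)[XOX/.OO/.X.]+1* (2,0)[XOX/.O./OX.]-1 (2,2)[XOX/.O./.XO]-1
p4 X@[XOX/.OO/.X.]: (1,0)[XOX/XOO/.X.]-1* (2,0)[XOX/.OO/XX.]-1 (2,2)[XOX/.OO/.XX]-1
p5 O@[XOX/XOO/.X.]: (2,0)[XOX/XOO/OX.]+1* (2,2)[XOX/XOO/.XO]-1
p6 X@[XOX/XOO/OX.] terminal -1; root [X../.O./.X.] d6

O winning at [X../.O./.X.]: True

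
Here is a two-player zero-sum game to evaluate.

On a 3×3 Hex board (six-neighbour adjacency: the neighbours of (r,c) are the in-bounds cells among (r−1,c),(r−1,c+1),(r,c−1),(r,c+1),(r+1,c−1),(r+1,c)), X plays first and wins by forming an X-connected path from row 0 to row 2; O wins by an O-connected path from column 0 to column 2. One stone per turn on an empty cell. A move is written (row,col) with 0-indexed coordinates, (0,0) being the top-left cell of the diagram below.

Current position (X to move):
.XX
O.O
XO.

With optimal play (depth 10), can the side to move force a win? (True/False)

X winning at [.XX/O.O/XO.]: True

ply 1, X at .XX/O.O/XO. | (0,0)=-1→XXX/O.O/XO.; (1,1)=+1→.XX/OXO/XO.*; (2,2)=-1→.XX/O.O/XOX
ply 2: .XX/OXO/XO. is terminal -1 (O); from .XX/O.O/XO. depth 10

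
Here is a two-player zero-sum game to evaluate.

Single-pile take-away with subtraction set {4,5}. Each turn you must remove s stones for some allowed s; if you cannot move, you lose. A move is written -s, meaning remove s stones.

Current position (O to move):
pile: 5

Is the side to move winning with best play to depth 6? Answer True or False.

O winning at [5]: True

p1 O@[5]: -4[1]+1* -5[0]+1
p2 X@[1] terminal -1; root [5] d6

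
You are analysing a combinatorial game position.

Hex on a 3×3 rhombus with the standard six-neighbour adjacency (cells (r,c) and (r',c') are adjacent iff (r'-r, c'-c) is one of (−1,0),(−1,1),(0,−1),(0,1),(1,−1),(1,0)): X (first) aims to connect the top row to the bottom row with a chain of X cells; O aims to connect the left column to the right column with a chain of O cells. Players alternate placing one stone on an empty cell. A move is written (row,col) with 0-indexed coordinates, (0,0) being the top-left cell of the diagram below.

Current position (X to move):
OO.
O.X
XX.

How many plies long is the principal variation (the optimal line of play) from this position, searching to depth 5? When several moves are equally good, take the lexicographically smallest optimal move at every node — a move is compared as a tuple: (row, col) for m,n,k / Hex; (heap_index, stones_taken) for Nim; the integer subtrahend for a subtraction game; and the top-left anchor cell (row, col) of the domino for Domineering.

PV length from [OO./O.X/XX.]: 1 ply

ply 1, X at OO./O.X/XX. | (0,2)=+1→OOX/O.X/XX.*; (1,1)=-1→OO./OXX/XX.; (2,2)=-1→OO./O.X/XXX
ply 2: OOX/O.X/XX. is terminal -1 (O); from OO./O.X/XX. depth 5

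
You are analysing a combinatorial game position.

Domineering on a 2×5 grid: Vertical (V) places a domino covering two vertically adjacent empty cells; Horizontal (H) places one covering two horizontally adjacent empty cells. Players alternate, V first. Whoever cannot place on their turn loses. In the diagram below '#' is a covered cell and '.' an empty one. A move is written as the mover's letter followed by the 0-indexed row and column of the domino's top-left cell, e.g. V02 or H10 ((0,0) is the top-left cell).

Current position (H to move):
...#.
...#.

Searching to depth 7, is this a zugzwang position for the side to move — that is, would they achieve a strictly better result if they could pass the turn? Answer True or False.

zugzwang(...#./...#., H) = False

p1 H@[...#./...#.]: H00[##.#./...#.]-1* H01[.###./...#.]-1 H10[...#./##.#.]-1 H11[...#./.###.]-1
p2 V@[##.#./...#.]: V02[####./..##.]+1* V04[##.##/...##]-1
p3 H@[####./..##.]: H10[####./####.]-1*
p4 V@[####./####.]: V04[#####/#####]+1*
p5 H@[#####/#####] terminal -1; root [...#./...#.] d7
if H skipped the turn, V would face:
~ p1 V@[...#./...#.]: V00[#..#./#..#.]-1 V01[.#.#./.#.#.]+1* V02[..##./..##.]-1 V04[...##/...##]-1
~ p2 H@[.#.#./.#.#.] terminal -1; root [...#./...#.] d7
compare (H): move=-1 vs pass=-1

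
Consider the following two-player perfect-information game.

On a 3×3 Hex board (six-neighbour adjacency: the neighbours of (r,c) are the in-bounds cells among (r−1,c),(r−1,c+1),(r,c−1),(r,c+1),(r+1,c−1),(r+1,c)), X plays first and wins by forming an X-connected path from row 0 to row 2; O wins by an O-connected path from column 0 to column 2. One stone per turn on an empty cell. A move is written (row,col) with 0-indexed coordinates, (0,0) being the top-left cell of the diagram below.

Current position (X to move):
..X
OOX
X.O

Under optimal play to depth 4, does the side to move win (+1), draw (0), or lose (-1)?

[..X/OOX/X.O] X move#1: (0,0):-1/X.X/OOX/X.O, (0,1):-1/.XX/OOX/X.O, (2,1):+1/..X/OOX/XXO*
[..X/OOX/XXO] end (terminal -1, O#2); searched ..X/OOX/X.O to 4

value(..X/OOX/X.O, X) = +1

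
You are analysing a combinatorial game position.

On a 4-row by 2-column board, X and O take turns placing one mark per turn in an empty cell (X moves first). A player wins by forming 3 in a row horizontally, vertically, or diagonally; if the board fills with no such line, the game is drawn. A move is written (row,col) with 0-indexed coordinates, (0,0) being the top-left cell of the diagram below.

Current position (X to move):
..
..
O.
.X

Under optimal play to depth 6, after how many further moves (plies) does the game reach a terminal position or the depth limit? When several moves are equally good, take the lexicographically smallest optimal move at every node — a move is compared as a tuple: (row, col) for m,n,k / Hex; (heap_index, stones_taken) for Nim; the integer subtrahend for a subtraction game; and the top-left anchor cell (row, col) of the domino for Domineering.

ply 1, X at ../../O./.X | (0,0)=+0→X./../O./.X*; (0,1)=-1→.X/../O./.X; (1,0)=+0→../X./O./.X; (1,1)=+0→../.X/O./.X; (2,1)=+0→../../OX/.X; (3,0)=+0→../../O./XX
ply 2, O at X./../O./.X | (0,1)=+0→XO/../O./.X*; (1,0)=+0→X./O./O./.X; (1,1)=+0→X./.O/O./.X; (2,1)=+0→X./../OO/.X; (3,0)=+0→X./../O./OX
ply 3, X at XO/../O./.X | (1,0)=+0→XO/X./O./.X*; (1,1)=+0→XO/.X/O./.X; (2,1)=+0→XO/../OX/.X; (3,0)=+0→XO/../O./XX
ply 4, O at XO/X./O./.X | (1,1)=+0→XO/XO/O./.X*; (2,1)=+0→XO/X./OO/.X; (3,0)=+0→XO/X./O./OX
ply 5, X at XO/XO/O./.X | (2,1)=+0→XO/XO/OX/.X*; (3,0)=-1→XO/XO/O./XX
ply 6, O at XO/XO/OX/.X | (3,0)=+0→XO/XO/OX/OX*
ply 7: XO/XO/OX/OX is terminal +0 (X); from ../../O./.X depth 6

PV length from [../../O./.X]: 6 plies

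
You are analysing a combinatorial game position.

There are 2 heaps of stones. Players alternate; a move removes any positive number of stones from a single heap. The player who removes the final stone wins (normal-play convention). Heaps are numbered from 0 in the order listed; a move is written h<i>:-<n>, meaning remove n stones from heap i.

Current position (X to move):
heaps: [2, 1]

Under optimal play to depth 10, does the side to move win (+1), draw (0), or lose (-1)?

ply 1, X at (2,1) | h0:-1=+1→(1,1)*; h0:-2=-1→(0,1); h1:-1=-1→(2,0)
ply 2, O at (1,1) | h0:-1=-1→(0,1)*; h1:-1=-1→(1,0)
ply 3, X at (0,1) | h1:-1=+1→(0,0)*
ply 4: (0,0) is terminal -1 (O); from (2,1) depth 10

value((2,1), X) = +1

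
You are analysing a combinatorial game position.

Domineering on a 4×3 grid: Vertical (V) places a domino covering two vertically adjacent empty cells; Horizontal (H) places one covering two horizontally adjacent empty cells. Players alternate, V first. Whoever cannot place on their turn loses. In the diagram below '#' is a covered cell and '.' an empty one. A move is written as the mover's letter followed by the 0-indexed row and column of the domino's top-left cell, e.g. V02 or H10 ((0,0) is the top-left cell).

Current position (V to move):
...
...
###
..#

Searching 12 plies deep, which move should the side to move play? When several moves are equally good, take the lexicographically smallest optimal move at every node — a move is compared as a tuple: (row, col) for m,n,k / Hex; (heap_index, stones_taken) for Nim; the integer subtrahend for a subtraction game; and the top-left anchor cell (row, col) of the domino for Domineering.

ply 1, V at .../.../###/..# | V00=-1→#../#../###/..#; V01=+1→.#./.#./###/..#*; V02=-1→..#/..#/###/..#
ply 2, H at .#./.#./###/..# | H30=-1→.#./.#./###/###*
ply 3, V at .#./.#./###/### | V00=+1→##./##./###/###*; V02=+1→.##/.##/###/###
ply 4: ##./##./###/### is terminal -1 (H); from .../.../###/..# depth 12

V's best at [.../.../###/..#]: V01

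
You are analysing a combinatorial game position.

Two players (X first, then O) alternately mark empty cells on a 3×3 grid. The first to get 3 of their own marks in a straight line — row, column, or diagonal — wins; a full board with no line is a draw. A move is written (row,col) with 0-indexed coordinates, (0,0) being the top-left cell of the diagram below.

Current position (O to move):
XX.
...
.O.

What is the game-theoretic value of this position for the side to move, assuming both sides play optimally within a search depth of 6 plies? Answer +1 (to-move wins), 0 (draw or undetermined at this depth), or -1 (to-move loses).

value(XX./.../.O., O) = 0

ply 1, O at XX./.../.O. | (0,2)=+0→XXO/.../.O.*; (1,0)=-1→XX./O../.O.; (1,1)=-1→XX./.O./.O.; (1,2)=-1→XX./..O/.O.; (2,0)=-1→XX./.../OO.; (2,2)=-1→XX./.../.OO
ply 2, X at XXO/.../.O. | (1,0)=-1→XXO/X../.O.; (1,1)=-1→XXO/.X./.O.; (1,2)=-1→XXO/..X/.O.; (2,0)=+0→XXO/.../XO.*; (2,2)=+0→XXO/.../.OX
ply 3, O at XXO/.../XO. | (1,0)=+0→XXO/O../XO.*; (1,1)=-1→XXO/.O./XO.; (1,2)=-1→XXO/..O/XO.; (2,2)=-1→XXO/.../XOO
ply 4, X at XXO/O../XO. | (1,1)=+0→XXO/OX./XO.*; (1,2)=+0→XXO/O.X/XO.; (2,2)=+0→XXO/O../XOX
ply 5, O at XXO/OX./XO. | (1,2)=-1→XXO/OXO/XO.; (2,2)=+0→XXO/OX./XOO*
ply 6, X at XXO/OX./XOO | (1,2)=+0→XXO/OXX/XOO*
ply 7: XXO/OXX/XOO is terminal +0 (O); from XX./.../.O. depth 6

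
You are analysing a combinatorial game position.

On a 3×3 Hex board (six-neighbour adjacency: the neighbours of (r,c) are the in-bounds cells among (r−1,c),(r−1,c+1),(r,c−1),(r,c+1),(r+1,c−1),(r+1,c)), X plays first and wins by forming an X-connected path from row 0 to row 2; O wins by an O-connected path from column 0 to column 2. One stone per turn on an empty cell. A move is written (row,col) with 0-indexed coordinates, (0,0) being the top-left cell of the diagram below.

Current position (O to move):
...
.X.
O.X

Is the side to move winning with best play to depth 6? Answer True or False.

O winning at [.../.X./O.X]: False

p1 O@[.../.X./O.X]: (0,0)[O../.X./O.X]-1* (0,1)[.O./.X./O.X]-1 (0,2)[..O/.X./O.X]-1 (1,0)[.../OX./O.X]-1 (1,2)[.../.XO/O.X]-1 (2,1)[.../.X./OOX]-1
p2 X@[O../.X./O.X]: (0,1)[OX./.X./O.X]+1* (0,2)[O.X/.X./O.X]+1 (1,0)[O../XX./O.X]+1 (1,2)[O../.XX/O.X]+1 (2,1)[O../.X./OXX]+1
p3 O@[OX./.X./O.X]: (0,2)[OXO/.X./O.X]-1* (1,0)[OX./OX./O.X]-1 (1,2)[OX./.XO/O.X]-1 (2,1)[OX./.X./OOX]-1
p4 X@[OXO/.X./O.X]: (1,0)[OXO/XX./O.X]+1* (1,2)[OXO/.XX/O.X]+1 (2,1)[OXO/.X./OXX]+1
p5 O@[OXO/XX./O.X]: (1,2)[OXO/XXO/O.X]-1* (2,1)[OXO/XX./OOX]-1
p6 X@[OXO/XXO/O.X]: (2,1)[OXO/XXO/OXX]+1*
p7 O@[OXO/XXO/OXX] terminal -1; root [.../.X./O.X] d6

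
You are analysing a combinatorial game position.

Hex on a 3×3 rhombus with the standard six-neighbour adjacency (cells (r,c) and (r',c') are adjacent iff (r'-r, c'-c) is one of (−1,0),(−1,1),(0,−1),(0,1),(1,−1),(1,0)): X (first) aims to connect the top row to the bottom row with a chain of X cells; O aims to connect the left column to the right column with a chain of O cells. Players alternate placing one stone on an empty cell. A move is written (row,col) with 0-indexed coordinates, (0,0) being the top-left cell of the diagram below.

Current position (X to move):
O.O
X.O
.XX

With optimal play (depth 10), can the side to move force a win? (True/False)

p1 X@[O.O/X.O/.XX]: (0,1)[OXO/X.O/.XX]+1* (1,1)[O.O/XXO/.XX]-1 (2,0)[O.O/X.O/XXX]-1
p2 O@[OXO/X.O/.XX]: (1,1)[OXO/XOO/.XX]-1* (2,0)[OXO/X.O/OXX]-1
p3 X@[OXO/XOO/.XX]: (2,0)[OXO/XOO/XXX]+1*
p4 O@[OXO/XOO/XXX] terminal -1; root [O.O/X.O/.XX] d10

X winning at [O.O/X.O/.XX]: True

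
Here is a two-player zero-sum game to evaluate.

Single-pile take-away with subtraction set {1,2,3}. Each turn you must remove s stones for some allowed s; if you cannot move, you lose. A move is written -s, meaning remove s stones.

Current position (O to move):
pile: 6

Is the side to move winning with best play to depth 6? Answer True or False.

O winning at [6]: True

[6] O move#1: -1:-1/5, -2:+1/4*, -3:-1/3
[4] X move#2: -1:-1/3*, -2:-1/2, -3:-1/1
[3] O move#3: -1:-1/2, -2:-1/1, -3:+1/0*
[0] end (terminal -1, X#4); searched 6 to 6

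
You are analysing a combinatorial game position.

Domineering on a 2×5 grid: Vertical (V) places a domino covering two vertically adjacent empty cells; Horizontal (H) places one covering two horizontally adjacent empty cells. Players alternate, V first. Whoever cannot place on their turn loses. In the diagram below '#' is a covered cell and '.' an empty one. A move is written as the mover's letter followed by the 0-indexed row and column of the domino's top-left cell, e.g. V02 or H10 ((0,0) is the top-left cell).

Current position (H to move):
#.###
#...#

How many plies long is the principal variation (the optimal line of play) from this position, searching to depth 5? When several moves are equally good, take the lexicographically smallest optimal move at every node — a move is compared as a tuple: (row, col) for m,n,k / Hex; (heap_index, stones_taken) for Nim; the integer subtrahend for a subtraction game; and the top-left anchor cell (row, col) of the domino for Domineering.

[#.###/#...#] H move#1: H11:+1/#.###/###.#*, H12:-1/#.###/#.###
[#.###/###.#] end (terminal -1, V#2); searched #.###/#...# to 5

PV length from [#.###/#...#]: 1 ply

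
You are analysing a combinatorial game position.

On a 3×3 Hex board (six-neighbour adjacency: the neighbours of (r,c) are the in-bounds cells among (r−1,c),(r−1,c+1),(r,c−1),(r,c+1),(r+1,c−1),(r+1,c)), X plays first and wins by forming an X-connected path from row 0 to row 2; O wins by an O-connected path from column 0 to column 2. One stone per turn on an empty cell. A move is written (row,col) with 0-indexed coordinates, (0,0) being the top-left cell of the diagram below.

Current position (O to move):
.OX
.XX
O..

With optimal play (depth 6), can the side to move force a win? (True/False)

O winning at [.OX/.XX/O..]: False

[.OX/.XX/O..] O move#1: (0,0):-1/OOX/.XX/O..*, (1,0):-1/.OX/OXX/O.., (2,1):-1/.OX/.XX/OO., (2,2):-1/.OX/.XX/O.O
[OOX/.XX/O..] X move#2: (1,0):+1/OOX/XXX/O..*, (2,1):+1/OOX/.XX/OX., (2,2):+1/OOX/.XX/O.X
[OOX/XXX/O..] O move#3: (2,1):-1/OOX/XXX/OO.*, (2,2):-1/OOX/XXX/O.O
[OOX/XXX/OO.] X move#4: (2,2):+1/OOX/XXX/OOX*
[OOX/XXX/OOX] end (terminal -1, O#5); searched .OX/.XX/O.. to 6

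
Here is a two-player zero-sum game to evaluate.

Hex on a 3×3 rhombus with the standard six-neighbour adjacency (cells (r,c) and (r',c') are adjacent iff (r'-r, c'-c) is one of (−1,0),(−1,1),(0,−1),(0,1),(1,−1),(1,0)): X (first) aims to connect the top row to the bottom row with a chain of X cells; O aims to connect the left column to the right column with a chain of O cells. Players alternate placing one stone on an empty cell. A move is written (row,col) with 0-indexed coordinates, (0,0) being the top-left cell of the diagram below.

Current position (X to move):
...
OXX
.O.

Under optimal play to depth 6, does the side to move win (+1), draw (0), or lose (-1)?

[.../OXX/.O.] X move#1: (0,0):+1/X../OXX/.O.*, (0,1):+1/.X./OXX/.O., (0,2):+1/..X/OXX/.O., (2,0):+1/.../OXX/XO., (2,2):+1/.../OXX/.OX
[X../OXX/.O.] O move#2: (0,1):-1/XO./OXX/.O.*, (0,2):-1/X.O/OXX/.O., (2,0):-1/X../OXX/OO., (2,2):-1/X../OXX/.OO
[XO./OXX/.O.] X move#3: (0,2):+1/XOX/OXX/.O.*, (2,0):-1/XO./OXX/XO., (2,2):-1/XO./OXX/.OX
[XOX/OXX/.O.] O move#4: (2,0):-1/XOX/OXX/OO.*, (2,2):-1/XOX/OXX/.OO
[XOX/OXX/OO.] X move#5: (2,2):+1/XOX/OXX/OOX*
[XOX/OXX/OOX] end (terminal -1, O#6); searched .../OXX/.O. to 6

value(.../OXX/.O., X) = +1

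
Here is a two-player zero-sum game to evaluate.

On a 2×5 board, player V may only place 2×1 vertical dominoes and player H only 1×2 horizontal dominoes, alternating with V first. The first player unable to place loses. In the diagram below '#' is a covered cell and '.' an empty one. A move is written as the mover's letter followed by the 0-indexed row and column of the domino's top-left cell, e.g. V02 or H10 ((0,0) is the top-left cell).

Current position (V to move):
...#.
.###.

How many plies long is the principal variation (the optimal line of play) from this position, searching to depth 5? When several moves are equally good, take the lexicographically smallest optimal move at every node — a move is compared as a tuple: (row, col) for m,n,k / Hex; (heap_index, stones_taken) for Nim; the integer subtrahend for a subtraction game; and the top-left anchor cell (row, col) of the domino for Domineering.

PV length from [...#./.###.]: 3 plies

p1 V@[...#./.###.]: V00[#..#./####.]+1* V04[...##/.####]-1
p2 H@[#..#./####.]: H01[####./####.]-1*
p3 V@[####./####.]: V04[#####/#####]+1*
p4 H@[#####/#####] terminal -1; root [...#./.###.] d5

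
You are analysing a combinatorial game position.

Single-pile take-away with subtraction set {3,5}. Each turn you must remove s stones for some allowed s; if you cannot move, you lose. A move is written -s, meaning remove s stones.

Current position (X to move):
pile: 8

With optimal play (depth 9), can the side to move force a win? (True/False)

ply 1, X at 8 | -3=-1→5*; -5=-1→3
ply 2, O at 5 | -3=+1→2*; -5=+1→0
ply 3: 2 is terminal -1 (X); from 8 depth 9

X winning at [8]: False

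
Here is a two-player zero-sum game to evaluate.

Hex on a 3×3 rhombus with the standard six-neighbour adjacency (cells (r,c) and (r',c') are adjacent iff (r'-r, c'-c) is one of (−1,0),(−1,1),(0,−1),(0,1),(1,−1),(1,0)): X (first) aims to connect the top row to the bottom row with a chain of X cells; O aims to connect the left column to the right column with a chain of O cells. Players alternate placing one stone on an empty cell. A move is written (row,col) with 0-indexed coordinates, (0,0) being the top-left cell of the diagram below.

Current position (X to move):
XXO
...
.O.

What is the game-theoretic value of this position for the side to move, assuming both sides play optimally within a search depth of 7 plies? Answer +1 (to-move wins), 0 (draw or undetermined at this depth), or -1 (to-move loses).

value(XXO/.../.O., X) = +1

p1 X@[XXO/.../.O.]: (1,0)[XXO/X../.O.]-1 (1,1)[XXO/.X./.O.]-1 (1,2)[XXO/..X/.O.]-1 (2,0)[XXO/.../XO.]+1* (2,2)[XXO/.../.OX]-1
p2 O@[XXO/.../XO.]: (1,0)[XXO/O../XO.]-1* (1,1)[XXO/.O./XO.]-1 (1,2)[XXO/..O/XO.]-1 (2,2)[XXO/.../XOO]-1
p3 X@[XXO/O../XO.]: (1,1)[XXO/OX./XO.]+1* (1,2)[XXO/O.X/XO.]-1 (2,2)[XXO/O../XOX]-1
p4 O@[XXO/OX./XO.] terminal -1; root [XXO/.../.O.] d7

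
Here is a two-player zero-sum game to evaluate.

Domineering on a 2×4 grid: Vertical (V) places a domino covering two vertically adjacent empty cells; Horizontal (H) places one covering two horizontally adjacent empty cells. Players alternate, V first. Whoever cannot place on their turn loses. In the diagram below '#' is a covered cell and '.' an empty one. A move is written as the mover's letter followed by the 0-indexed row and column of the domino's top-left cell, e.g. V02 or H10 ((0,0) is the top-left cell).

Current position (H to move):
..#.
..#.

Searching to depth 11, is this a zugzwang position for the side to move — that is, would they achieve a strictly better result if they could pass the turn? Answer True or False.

zugzwang(..#./..#., H) = False

p1 H@[..#./..#.]: H00[###./..#.]+1* H10[..#./###.]+1
p2 V@[###./..#.]: V03[####/..##]-1*
p3 H@[####/..##]: H10[####/####]+1*
p4 V@[####/####] terminal -1; root [..#./..#.] d11
if H skipped the turn, V would face:
~ p1 V@[..#./..#.]: V00[#.#./#.#.]+1* V01[.##./.##.]+1 V03[..##/..##]-1
~ p2 H@[#.#./#.#.] terminal -1; root [..#./..#.] d11
compare (H): move=+1 vs pass=-1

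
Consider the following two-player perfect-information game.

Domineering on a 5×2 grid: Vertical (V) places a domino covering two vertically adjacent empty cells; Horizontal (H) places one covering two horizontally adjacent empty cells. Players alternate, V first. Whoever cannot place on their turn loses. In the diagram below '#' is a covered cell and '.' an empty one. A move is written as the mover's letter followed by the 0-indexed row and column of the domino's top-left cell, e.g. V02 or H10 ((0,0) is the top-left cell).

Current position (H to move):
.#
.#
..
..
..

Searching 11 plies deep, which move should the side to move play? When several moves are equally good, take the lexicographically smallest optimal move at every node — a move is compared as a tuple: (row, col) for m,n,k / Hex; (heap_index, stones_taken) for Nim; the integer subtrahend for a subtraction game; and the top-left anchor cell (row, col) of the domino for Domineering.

ply 1, H at .#/.#/../../.. | H20=-1→.#/.#/##/../..; H30=+1→.#/.#/../##/..*; H40=-1→.#/.#/../../##
ply 2, V at .#/.#/../##/.. | V00=-1→##/##/../##/..*; V10=-1→.#/##/#./##/..
ply 3, H at ##/##/../##/.. | H20=+1→##/##/##/##/..*; H40=+1→##/##/../##/##
ply 4: ##/##/##/##/.. is terminal -1 (V); from .#/.#/../../.. depth 11

H's best at [.#/.#/../../..]: H30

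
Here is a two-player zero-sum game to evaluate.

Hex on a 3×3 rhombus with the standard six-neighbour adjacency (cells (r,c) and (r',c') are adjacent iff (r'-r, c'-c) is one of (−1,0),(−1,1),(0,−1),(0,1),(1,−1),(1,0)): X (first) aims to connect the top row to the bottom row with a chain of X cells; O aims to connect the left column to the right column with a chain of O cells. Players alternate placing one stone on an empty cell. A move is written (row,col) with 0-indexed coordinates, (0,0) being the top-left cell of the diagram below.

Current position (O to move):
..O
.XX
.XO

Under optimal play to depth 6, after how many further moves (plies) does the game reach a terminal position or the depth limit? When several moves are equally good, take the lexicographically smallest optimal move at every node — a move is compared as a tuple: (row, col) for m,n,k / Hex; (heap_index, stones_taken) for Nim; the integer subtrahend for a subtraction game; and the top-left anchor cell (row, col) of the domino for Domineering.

PV length from [..O/.XX/.XO]: 3 plies

[..O/.XX/.XO] O move#1: (0,0):-1/O.O/.XX/.XO, (0,1):+1/.OO/.XX/.XO*, (1,0):-1/..O/OXX/.XO, (2,0):-1/..O/.XX/OXO
[.OO/.XX/.XO] X move#2: (0,0):-1/XOO/.XX/.XO*, (1,0):-1/.OO/XXX/.XO, (2,0):-1/.OO/.XX/XXO
[XOO/.XX/.XO] O move#3: (1,0):+1/XOO/OXX/.XO*, (2,0):-1/XOO/.XX/OXO
[XOO/OXX/.XO] end (terminal -1, X#4); searched ..O/.XX/.XO to 6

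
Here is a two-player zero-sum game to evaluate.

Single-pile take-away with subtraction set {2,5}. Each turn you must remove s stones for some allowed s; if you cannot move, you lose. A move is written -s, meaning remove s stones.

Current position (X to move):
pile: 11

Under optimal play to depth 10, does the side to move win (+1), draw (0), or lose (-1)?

p1 X@[11]: -2[9]-1* -5[6]-1
p2 O@[9]: -2[7]+1* -5[4]+1
p3 X@[7]: -2[5]-1* -5[2]-1
p4 O@[5]: -2[3]-1 -5[0]+1*
p5 X@[0] terminal -1; root [11] d10

value(11, X) = -1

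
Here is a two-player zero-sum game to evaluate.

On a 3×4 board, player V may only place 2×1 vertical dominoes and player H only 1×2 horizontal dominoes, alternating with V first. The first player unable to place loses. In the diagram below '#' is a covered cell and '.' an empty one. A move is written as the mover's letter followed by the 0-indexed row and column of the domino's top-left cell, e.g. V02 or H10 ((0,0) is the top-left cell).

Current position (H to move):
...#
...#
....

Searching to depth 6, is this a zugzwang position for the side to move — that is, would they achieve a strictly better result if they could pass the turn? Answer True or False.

zugzwang(...#/...#/...., H) = False

p1 H@[...#/...#/....]: H00[##.#/...#/....]-1 H01[.###/...#/....]-1 H10[...#/##.#/....]+1* H11[...#/.###/....]+1 H20[...#/...#/##..]-1 H21[...#/...#/.##.]-1 H22[...#/...#/..##]-1
p2 V@[...#/##.#/....]: V02[..##/####/....]-1* V12[...#/####/..#.]-1
p3 H@[..##/####/....]: H00[####/####/....]+1* H20[..##/####/##..]+1 H21[..##/####/.##.]+1 H22[..##/####/..##]+1
p4 V@[####/####/....] terminal -1; root [...#/...#/....] d6
pass branch (V moves first from the same position):
  | p1 V@[...#/...#/....]: V00[#..#/#..#/....]-1 V01[.#.#/.#.#/....]+1* V02[..##/..##/....]-1 V10[...#/#..#/#...]-1 V11[...#/.#.#/.#..]+1 V12[...#/..##/..#.]-1
  | p2 H@[.#.#/.#.#/....]: H20[.#.#/.#.#/##..]-1* H21[.#.#/.#.#/.##.]-1 H22[.#.#/.#.#/..##]-1
  | p3 V@[.#.#/.#.#/##..]: V00[##.#/##.#/##..]+1* V02[.###/.###/##..]+1 V12[.#.#/.###/###.]+1
  | p4 H@[##.#/##.#/##..]: H22[##.#/##.#/####]-1*
  | p5 V@[##.#/##.#/####]: V02[####/####/####]+1*
  | p6 H@[####/####/####] terminal -1; root [...#/...#/....] d6
H moving scores +1; H passing scores -1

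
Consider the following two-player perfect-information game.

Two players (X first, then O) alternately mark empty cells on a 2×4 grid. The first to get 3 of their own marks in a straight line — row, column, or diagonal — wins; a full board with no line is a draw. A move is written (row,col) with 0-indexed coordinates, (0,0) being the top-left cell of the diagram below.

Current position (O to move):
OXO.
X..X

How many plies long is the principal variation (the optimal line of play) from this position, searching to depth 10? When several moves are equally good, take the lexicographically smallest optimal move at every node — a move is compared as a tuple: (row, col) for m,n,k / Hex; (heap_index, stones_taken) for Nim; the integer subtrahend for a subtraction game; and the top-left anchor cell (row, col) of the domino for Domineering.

p1 O@[OXO./X..X]: (0,3)[OXOO/X..X]+0* (1,1)[OXO./XO.X]+0 (1,2)[OXO./X.OX]+0
p2 X@[OXOO/X..X]: (1,1)[OXOO/XX.X]+0* (1,2)[OXOO/X.XX]+0
p3 O@[OXOO/XX.X]: (1,2)[OXOO/XXOX]+0*
p4 X@[OXOO/XXOX] terminal +0; root [OXO./X..X] d10

PV length from [OXO./X..X]: 3 plies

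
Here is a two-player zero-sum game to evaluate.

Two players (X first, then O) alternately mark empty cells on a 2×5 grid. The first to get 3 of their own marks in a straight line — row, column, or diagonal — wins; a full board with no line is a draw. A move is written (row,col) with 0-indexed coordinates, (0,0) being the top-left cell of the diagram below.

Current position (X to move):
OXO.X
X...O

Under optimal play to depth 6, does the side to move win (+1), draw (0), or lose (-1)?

value(OXO.X/X...O, X) = 0

ply 1, X at OXO.X/X...O | (0,3)=+0→OXOXX/X...O*; (1,1)=+0→OXO.X/XX..O; (1,2)=+0→OXO.X/X.X.O; (1,3)=+0→OXO.X/X..XO
ply 2, O at OXOXX/X...O | (1,1)=+0→OXOXX/XO..O*; (1,2)=+0→OXOXX/X.O.O; (1,3)=+0→OXOXX/X..OO
ply 3, X at OXOXX/XO..O | (1,2)=+0→OXOXX/XOX.O*; (1,3)=+0→OXOXX/XO.XO
ply 4, O at OXOXX/XOX.O | (1,3)=+0→OXOXX/XOXOO*
ply 5: OXOXX/XOXOO is terminal +0 (X); from OXO.X/X...O depth 6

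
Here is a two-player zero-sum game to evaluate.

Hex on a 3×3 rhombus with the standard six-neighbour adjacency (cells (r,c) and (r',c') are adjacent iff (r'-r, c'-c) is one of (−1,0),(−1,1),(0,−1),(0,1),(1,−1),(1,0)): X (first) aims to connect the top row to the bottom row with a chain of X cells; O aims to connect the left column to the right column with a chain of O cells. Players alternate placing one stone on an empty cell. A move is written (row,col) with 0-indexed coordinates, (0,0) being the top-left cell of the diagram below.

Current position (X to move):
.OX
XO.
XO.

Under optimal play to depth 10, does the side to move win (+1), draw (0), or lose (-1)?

[.OX/XO./XO.] X move#1: (0,0):+1/XOX/XO./XO.*, (1,2):+1/.OX/XOX/XO., (2,2):+1/.OX/XO./XOX
[XOX/XO./XO.] end (terminal -1, O#2); searched .OX/XO./XO. to 10

value(.OX/XO./XO., X) = +1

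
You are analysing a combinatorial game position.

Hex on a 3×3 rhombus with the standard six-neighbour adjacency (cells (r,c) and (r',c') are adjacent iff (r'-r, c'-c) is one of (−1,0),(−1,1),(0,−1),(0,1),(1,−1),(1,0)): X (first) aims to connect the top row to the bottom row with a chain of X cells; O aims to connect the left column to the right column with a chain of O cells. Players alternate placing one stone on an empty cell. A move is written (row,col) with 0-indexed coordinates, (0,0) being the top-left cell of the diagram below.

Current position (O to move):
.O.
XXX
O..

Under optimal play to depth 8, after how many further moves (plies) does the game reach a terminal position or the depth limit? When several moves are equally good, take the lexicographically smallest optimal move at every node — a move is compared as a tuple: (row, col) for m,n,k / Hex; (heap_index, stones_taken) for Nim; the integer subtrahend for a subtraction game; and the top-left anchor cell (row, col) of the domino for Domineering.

p1 O@[.O./XXX/O..]: (0,0)[OO./XXX/O..]-1* (0,2)[.OO/XXX/O..]-1 (2,1)[.O./XXX/OO.]-1 (2,2)[.O./XXX/O.O]-1
p2 X@[OO./XXX/O..]: (0,2)[OOX/XXX/O..]+1* (2,1)[OO./XXX/OX.]-1 (2,2)[OO./XXX/O.X]-1
p3 O@[OOX/XXX/O..]: (2,1)[OOX/XXX/OO.]-1* (2,2)[OOX/XXX/O.O]-1
p4 X@[OOX/XXX/OO.]: (2,2)[OOX/XXX/OOX]+1*
p5 O@[OOX/XXX/OOX] terminal -1; root [.O./XXX/O..] d8

PV length from [.O./XXX/O..]: 4 plies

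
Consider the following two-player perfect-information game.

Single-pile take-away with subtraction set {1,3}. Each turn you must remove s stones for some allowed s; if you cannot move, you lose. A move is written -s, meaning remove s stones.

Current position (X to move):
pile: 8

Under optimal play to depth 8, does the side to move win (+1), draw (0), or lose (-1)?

[8] X move#1: -1:-1/7*, -3:-1/5
[7] O move#2: -1:+1/6*, -3:+1/4
[6] X move#3: -1:-1/5*, -3:-1/3
[5] O move#4: -1:+1/4*, -3:+1/2
[4] X move#5: -1:-1/3*, -3:-1/1
[3] O move#6: -1:+1/2*, -3:+1/0
[2] X move#7: -1:-1/1*
[1] O move#8: -1:+1/0*
[0] end (terminal -1, X#9); searched 8 to 8

value(8, X) = -1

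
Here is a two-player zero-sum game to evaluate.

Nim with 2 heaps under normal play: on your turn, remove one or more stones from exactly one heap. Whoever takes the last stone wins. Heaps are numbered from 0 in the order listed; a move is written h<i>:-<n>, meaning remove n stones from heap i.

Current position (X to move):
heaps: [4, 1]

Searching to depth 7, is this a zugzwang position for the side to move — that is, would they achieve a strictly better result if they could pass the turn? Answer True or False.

zugzwang((4,1), X) = False

p1 X@[(4,1)]: h0:-1[(3,1)]-1 h0:-2[(2,1)]-1 h0:-3[(1,1)]+1* h0:-4[(0,1)]-1 h1:-1[(4,0)]-1
p2 O@[(1,1)]: h0:-1[(0,1)]-1* h1:-1[(1,0)]-1
p3 X@[(0,1)]: h1:-1[(0,0)]+1*
p4 O@[(0,0)] terminal -1; root [(4,1)] d7
if X skipped the turn, O would face:
~ p1 O@[(4,1)]: h0:-1[(3,1)]-1 h0:-2[(2,1)]-1 h0:-3[(1,1)]+1* h0:-4[(0,1)]-1 h1:-1[(4,0)]-1
~ p2 X@[(1,1)]: h0:-1[(0,1)]-1* h1:-1[(1,0)]-1
~ p3 O@[(0,1)]: h1:-1[(0,0)]+1*
~ p4 X@[(0,0)] terminal -1; root [(4,1)] d7
compare (X): move=+1 vs pass=-1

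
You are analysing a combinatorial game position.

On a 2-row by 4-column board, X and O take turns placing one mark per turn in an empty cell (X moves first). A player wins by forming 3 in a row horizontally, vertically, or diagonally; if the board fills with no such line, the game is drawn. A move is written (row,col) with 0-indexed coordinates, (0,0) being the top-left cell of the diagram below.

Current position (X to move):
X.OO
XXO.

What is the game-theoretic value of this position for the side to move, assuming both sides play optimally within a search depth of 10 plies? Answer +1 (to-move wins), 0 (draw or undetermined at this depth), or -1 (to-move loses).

p1 X@[X.OO/XXO.]: (0,1)[XXOO/XXO.]+0* (1,3)[X.OO/XXOX]-1
p2 O@[XXOO/XXO.]: (1,3)[XXOO/XXOO]+0*
p3 X@[XXOO/XXOO] terminal +0; root [X.OO/XXO.] d10

value(X.OO/XXO., X) = 0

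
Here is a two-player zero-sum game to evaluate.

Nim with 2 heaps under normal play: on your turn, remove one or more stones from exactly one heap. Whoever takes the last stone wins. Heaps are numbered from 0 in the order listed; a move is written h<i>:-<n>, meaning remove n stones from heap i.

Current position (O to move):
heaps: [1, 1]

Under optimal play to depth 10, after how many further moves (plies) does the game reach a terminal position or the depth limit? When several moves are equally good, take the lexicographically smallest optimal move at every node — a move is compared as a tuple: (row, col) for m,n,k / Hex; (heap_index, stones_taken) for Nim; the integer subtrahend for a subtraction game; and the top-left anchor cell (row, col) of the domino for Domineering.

p1 O@[(1,1)]: h0:-1[(0,1)]-1* h1:-1[(1,0)]-1
p2 X@[(0,1)]: h1:-1[(0,0)]+1*
p3 O@[(0,0)] terminal -1; root [(1,1)] d10

PV length from [(1,1)]: 2 plies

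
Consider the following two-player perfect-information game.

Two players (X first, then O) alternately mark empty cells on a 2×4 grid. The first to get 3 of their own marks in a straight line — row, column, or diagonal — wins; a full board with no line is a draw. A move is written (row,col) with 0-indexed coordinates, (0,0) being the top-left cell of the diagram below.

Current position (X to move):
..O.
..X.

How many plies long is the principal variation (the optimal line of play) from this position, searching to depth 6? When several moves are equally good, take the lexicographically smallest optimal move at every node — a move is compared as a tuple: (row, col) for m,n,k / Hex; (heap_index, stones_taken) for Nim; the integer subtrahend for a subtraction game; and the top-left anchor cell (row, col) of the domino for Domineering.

PV length from [..O./..X.]: 5 plies

[..O./..X.] X move#1: (0,0):+0/X.O./..X., (0,1):+0/.XO./..X., (0,3):+0/..OX/..X., (1,0):+0/..O./X.X., (1,1):+1/..O./.XX.*, (1,3):+0/..O./..XX
[..O./.XX.] O move#2: (0,0):-1/O.O./.XX.*, (0,1):-1/.OO./.XX., (0,3):-1/..OO/.XX., (1,0):-1/..O./OXX., (1,3):-1/..O./.XXO
[O.O./.XX.] X move#3: (0,1):+1/OXO./.XX.*, (0,3):-1/O.OX/.XX., (1,0):+1/O.O./XXX., (1,3):+1/O.O./.XXX
[OXO./.XX.] O move#4: (0,3):-1/OXOO/.XX.*, (1,0):-1/OXO./OXX., (1,3):-1/OXO./.XXO
[OXOO/.XX.] X move#5: (1,0):+1/OXOO/XXX.*, (1,3):+1/OXOO/.XXX
[OXOO/XXX.] end (terminal -1, O#6); searched ..O./..X. to 6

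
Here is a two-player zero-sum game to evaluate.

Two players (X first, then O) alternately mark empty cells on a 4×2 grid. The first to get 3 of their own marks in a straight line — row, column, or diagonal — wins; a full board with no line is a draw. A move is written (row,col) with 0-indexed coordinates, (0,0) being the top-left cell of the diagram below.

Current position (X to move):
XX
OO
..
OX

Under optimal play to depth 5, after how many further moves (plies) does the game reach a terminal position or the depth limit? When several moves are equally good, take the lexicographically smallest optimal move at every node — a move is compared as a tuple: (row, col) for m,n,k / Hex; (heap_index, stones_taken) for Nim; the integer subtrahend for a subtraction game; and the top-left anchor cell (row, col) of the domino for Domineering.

p1 X@[XX/OO/../OX]: (2,0)[XX/OO/X./OX]+0* (2,1)[XX/OO/.X/OX]-1
p2 O@[XX/OO/X./OX]: (2,1)[XX/OO/XO/OX]+0*
p3 X@[XX/OO/XO/OX] terminal +0; root [XX/OO/../OX] d5

PV length from [XX/OO/../OX]: 2 plies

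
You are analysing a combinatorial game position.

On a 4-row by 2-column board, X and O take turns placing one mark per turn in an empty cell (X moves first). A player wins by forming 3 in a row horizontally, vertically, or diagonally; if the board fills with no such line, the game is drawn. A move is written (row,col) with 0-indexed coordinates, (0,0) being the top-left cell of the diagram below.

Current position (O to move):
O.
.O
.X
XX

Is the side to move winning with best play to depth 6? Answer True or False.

p1 O@[O./.O/.X/XX]: (0,1)[OO/.O/.X/XX]+0* (1,0)[O./OO/.X/XX]+0 (2,0)[O./.O/OX/XX]+0
p2 X@[OO/.O/.X/XX]: (1,0)[OO/XO/.X/XX]+0* (2,0)[OO/.O/XX/XX]+0
p3 O@[OO/XO/.X/XX]: (2,0)[OO/XO/OX/XX]+0*
p4 X@[OO/XO/OX/XX] terminal +0; root [O./.O/.X/XX] d6

O winning at [O./.O/.X/XX]: False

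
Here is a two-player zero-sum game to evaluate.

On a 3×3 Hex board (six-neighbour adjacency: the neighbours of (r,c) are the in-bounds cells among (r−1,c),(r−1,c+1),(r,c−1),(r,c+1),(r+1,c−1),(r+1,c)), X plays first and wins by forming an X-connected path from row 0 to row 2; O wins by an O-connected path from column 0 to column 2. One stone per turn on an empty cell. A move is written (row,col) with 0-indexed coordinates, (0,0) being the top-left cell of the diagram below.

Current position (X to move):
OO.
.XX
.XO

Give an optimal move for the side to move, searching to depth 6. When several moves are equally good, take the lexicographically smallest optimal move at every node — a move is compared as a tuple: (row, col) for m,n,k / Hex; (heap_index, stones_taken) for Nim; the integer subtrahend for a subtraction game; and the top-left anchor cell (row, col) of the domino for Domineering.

ply 1, X at OO./.XX/.XO | (0,2)=+1→OOX/.XX/.XO*; (1,0)=-1→OO./XXX/.XO; (2,0)=-1→OO./.XX/XXO
ply 2: OOX/.XX/.XO is terminal -1 (O); from OO./.XX/.XO depth 6

X's best at [OO./.XX/.XO]: (0,2)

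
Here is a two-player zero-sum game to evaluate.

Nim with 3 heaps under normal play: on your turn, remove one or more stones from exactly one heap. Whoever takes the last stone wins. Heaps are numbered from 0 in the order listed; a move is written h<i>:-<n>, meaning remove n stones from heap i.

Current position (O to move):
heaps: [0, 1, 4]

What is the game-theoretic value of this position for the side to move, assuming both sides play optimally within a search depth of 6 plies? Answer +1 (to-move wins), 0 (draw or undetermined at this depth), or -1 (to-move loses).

[(0,1,4)] O move#1: h1:-1:-1/(0,0,4), h2:-1:-1/(0,1,3), h2:-2:-1/(0,1,2), h2:-3:+1/(0,1,1)*, h2:-4:-1/(0,1,0)
[(0,1,1)] X move#2: h1:-1:-1/(0,0,1)*, h2:-1:-1/(0,1,0)
[(0,0,1)] O move#3: h2:-1:+1/(0,0,0)*
[(0,0,0)] end (terminal -1, X#4); searched (0,1,4) to 6

value((0,1,4), O) = +1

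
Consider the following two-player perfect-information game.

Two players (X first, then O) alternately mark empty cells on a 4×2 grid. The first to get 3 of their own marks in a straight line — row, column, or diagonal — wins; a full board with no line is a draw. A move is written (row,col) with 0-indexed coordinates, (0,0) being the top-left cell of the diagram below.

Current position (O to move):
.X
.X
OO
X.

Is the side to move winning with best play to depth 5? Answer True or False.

O winning at [.X/.X/OO/X.]: False

ply 1, O at .X/.X/OO/X. | (0,0)=+0→OX/.X/OO/X.*; (1,0)=+0→.X/OX/OO/X.; (3,1)=+0→.X/.X/OO/XO
ply 2, X at OX/.X/OO/X. | (1,0)=+0→OX/XX/OO/X.*; (3,1)=-1→OX/.X/OO/XX
ply 3, O at OX/XX/OO/X. | (3,1)=+0→OX/XX/OO/XO*
ply 4: OX/XX/OO/XO is terminal +0 (X); from .X/.X/OO/X. depth 5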